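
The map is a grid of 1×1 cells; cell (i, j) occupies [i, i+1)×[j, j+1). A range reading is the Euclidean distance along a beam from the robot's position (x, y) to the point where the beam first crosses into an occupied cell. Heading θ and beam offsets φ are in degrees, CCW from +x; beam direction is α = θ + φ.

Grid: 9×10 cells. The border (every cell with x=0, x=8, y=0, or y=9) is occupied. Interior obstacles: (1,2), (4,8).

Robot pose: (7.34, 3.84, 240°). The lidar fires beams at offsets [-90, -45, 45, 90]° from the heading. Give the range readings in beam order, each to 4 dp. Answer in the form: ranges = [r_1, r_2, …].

ranges = [7.3208, 5.5284, 2.5500, 0.7621]

beam 1: φ=-90°, α=150°
  direction (-0.8660, 0.5000); cell (7,3); t to first gridline: x 0.3926, y 0.3200 (then +1.1547 / +2.0000)
    (7,4) via y @ 0.3200
    (6,4) via x @ 0.3926
    (5,4) via x @ 1.5473
    (5,5) via y @ 2.3200
    (4,5) via x @ 2.7020
    (3,5) via x @ 3.8567
    (3,6) via y @ 4.3200
    (2,6) via x @ 5.0114
    (1,6) via x @ 6.1661
    (1,7) via y @ 6.3200
    (0,7) via x @ 7.3208  # hit
  → r_1 = 7.3208
beam 2: φ=-45°, α=195°
  direction (-0.9659, -0.2588); cell (7,3); t to first gridline: x 0.3520, y 3.2455 (then +1.0353 / +3.8637)
    (6,3) via x @ 0.3520
    (5,3) via x @ 1.3873
    (4,3) via x @ 2.4225
    (4,2) via y @ 3.2455
    (3,2) via x @ 3.4578
    (2,2) via x @ 4.4931
    (1,2) via x @ 5.5284  # hit
  → r_2 = 5.5284
beam 3: φ=45°, α=285°
  direction (0.2588, -0.9659); cell (7,3); t to first gridline: x 2.5500, y 0.8696 (then +3.8637 / +1.0353)
    (7,2) via y @ 0.8696
    (7,1) via y @ 1.9049
    (8,1) via x @ 2.5500  # hit
  → r_3 = 2.5500
beam 4: φ=90°, α=330°
  direction (0.8660, -0.5000); cell (7,3); t to first gridline: x 0.7621, y 1.6800 (then +1.1547 / +2.0000)
    (8,3) via x @ 0.7621  # hit
  → r_4 = 0.7621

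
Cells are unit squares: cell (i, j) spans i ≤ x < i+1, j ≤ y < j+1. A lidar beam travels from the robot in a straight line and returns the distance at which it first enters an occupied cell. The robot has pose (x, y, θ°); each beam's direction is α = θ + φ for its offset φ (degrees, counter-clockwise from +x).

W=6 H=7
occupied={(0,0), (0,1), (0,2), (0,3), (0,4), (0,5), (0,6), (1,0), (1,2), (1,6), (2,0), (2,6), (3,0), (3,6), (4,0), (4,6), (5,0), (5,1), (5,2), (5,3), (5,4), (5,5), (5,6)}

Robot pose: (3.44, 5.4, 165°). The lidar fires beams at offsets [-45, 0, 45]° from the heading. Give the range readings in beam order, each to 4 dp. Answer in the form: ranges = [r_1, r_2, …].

beam 1: φ=-45°, α=120°
  dir = (cos 120°, sin 120°) = (-0.5000, 0.8660); from cell (3,5)
  next x-line at t=0.8800, next y-line at t=0.6928; Δt_x=2.0000, Δt_y=1.1547
    y: enter (3,6) at t=0.6928 ← occupied
  → r_1 = 0.6928
beam 2: φ=0°, α=165°
  dir = (cos 165°, sin 165°) = (-0.9659, 0.2588); from cell (3,5)
  next x-line at t=0.4555, next y-line at t=2.3182; Δt_x=1.0353, Δt_y=3.8637
    x: enter (2,5) at t=0.4555
    x: enter (1,5) at t=1.4908
    y: enter (1,6) at t=2.3182 ← occupied
  → r_2 = 2.3182
beam 3: φ=45°, α=210°
  dir = (cos 210°, sin 210°) = (-0.8660, -0.5000); from cell (3,5)
  next x-line at t=0.5081, next y-line at t=0.8000; Δt_x=1.1547, Δt_y=2.0000
    x: enter (2,5) at t=0.5081
    y: enter (2,4) at t=0.8000
    x: enter (1,4) at t=1.6628
    y: enter (1,3) at t=2.8000
    x: enter (0,3) at t=2.8175 ← occupied
  → r_3 = 2.8175

ranges = [0.6928, 2.3182, 2.8175]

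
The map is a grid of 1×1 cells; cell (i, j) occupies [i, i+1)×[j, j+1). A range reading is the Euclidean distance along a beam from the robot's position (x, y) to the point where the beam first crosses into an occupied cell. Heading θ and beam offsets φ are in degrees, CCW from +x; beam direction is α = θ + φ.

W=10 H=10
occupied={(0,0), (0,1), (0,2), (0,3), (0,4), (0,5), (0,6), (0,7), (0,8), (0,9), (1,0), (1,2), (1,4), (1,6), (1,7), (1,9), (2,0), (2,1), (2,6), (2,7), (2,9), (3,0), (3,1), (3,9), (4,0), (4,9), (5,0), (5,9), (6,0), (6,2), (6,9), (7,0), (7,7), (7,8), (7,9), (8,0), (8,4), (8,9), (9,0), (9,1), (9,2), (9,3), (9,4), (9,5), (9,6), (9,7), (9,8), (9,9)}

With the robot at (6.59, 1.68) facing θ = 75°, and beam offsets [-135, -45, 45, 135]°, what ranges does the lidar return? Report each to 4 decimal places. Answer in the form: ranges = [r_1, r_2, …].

ranges = [0.7852, 2.7828, 0.3695, 1.3600]

beam 1: φ=-135°, α=300°
  direction (0.5000, -0.8660); cell (6,1); t to first gridline: x 0.8200, y 0.7852 (then +2.0000 / +1.1547)
    (6,0) via y @ 0.7852  # hit
  → r_1 = 0.7852
beam 2: φ=-45°, α=30°
  direction (0.8660, 0.5000); cell (6,1); t to first gridline: x 0.4734, y 0.6400 (then +1.1547 / +2.0000)
    (7,1) via x @ 0.4734
    (7,2) via y @ 0.6400
    (8,2) via x @ 1.6281
    (8,3) via y @ 2.6400
    (9,3) via x @ 2.7828  # hit
  → r_2 = 2.7828
beam 3: φ=45°, α=120°
  direction (-0.5000, 0.8660); cell (6,1); t to first gridline: x 1.1800, y 0.3695 (then +2.0000 / +1.1547)
    (6,2) via y @ 0.3695  # hit
  → r_3 = 0.3695
beam 4: φ=135°, α=210°
  direction (-0.8660, -0.5000); cell (6,1); t to first gridline: x 0.6813, y 1.3600 (then +1.1547 / +2.0000)
    (5,1) via x @ 0.6813
    (5,0) via y @ 1.3600  # hit
  → r_4 = 1.3600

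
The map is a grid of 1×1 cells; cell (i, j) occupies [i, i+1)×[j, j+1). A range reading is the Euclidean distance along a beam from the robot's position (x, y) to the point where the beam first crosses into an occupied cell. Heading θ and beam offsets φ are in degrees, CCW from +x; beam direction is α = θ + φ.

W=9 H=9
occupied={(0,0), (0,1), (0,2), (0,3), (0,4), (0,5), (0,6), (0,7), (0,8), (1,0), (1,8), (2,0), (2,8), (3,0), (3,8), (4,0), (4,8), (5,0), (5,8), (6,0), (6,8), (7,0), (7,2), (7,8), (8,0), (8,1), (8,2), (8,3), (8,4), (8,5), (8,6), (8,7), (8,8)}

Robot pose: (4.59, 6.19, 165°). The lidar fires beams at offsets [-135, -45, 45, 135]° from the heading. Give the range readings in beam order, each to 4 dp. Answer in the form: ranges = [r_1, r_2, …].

beam 1: φ=-135°, α=30°
  d=(0.8660,0.5000)  start (4,6)  tX=0.4734 tY=1.6200  stride 1/|dx|=1.1547 1/|dy|=2.0000
    cross x-line → (5,6), t=0.4734
    cross y-line → (5,7), t=1.6200
    cross x-line → (6,7), t=1.6281
    cross x-line → (7,7), t=2.7828
    cross y-line → (7,8), t=3.6200 (wall)
  → r_1 = 3.6200
beam 2: φ=-45°, α=120°
  d=(-0.5000,0.8660)  start (4,6)  tX=1.1800 tY=0.9353  stride 1/|dx|=2.0000 1/|dy|=1.1547
    cross y-line → (4,7), t=0.9353
    cross x-line → (3,7), t=1.1800
    cross y-line → (3,8), t=2.0900 (wall)
  → r_2 = 2.0900
beam 3: φ=45°, α=210°
  d=(-0.8660,-0.5000)  start (4,6)  tX=0.6813 tY=0.3800  stride 1/|dx|=1.1547 1/|dy|=2.0000
    cross y-line → (4,5), t=0.3800
    cross x-line → (3,5), t=0.6813
    cross x-line → (2,5), t=1.8360
    cross y-line → (2,4), t=2.3800
    cross x-line → (1,4), t=2.9907
    cross x-line → (0,4), t=4.1454 (wall)
  → r_3 = 4.1454
beam 4: φ=135°, α=300°
  d=(0.5000,-0.8660)  start (4,6)  tX=0.8200 tY=0.2194  stride 1/|dx|=2.0000 1/|dy|=1.1547
    cross y-line → (4,5), t=0.2194
    cross x-line → (5,5), t=0.8200
    cross y-line → (5,4), t=1.3741
    cross y-line → (5,3), t=2.5288
    cross x-line → (6,3), t=2.8200
    cross y-line → (6,2), t=3.6835
    cross x-line → (7,2), t=4.8200 (wall)
  → r_4 = 4.8200

ranges = [3.6200, 2.0900, 4.1454, 4.8200]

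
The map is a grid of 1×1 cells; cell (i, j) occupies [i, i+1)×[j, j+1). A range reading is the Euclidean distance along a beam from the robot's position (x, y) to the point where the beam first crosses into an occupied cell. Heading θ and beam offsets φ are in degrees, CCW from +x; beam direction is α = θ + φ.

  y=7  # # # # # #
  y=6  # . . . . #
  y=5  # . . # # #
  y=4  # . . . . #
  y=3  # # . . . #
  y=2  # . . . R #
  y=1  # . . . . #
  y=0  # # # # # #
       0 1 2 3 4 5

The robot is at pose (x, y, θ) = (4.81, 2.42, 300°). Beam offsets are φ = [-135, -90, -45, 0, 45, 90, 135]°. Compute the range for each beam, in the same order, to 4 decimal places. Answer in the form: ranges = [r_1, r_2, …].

ranges = [2.9091, 2.8400, 1.4701, 0.3800, 0.1967, 0.2194, 0.7341]

beam 1: φ=-135°, α=165°
  direction (-0.9659, 0.2588); cell (4,2); t to first gridline: x 0.8386, y 2.2409 (then +1.0353 / +3.8637)
    (3,2) via x @ 0.8386
    (2,2) via x @ 1.8738
    (2,3) via y @ 2.2409
    (1,3) via x @ 2.9091  # hit
  → r_1 = 2.9091
beam 2: φ=-90°, α=210°
  direction (-0.8660, -0.5000); cell (4,2); t to first gridline: x 0.9353, y 0.8400 (then +1.1547 / +2.0000)
    (4,1) via y @ 0.8400
    (3,1) via x @ 0.9353
    (2,1) via x @ 2.0900
    (2,0) via y @ 2.8400  # hit
  → r_2 = 2.8400
beam 3: φ=-45°, α=255°
  direction (-0.2588, -0.9659); cell (4,2); t to first gridline: x 3.1296, y 0.4348 (then +3.8637 / +1.0353)
    (4,1) via y @ 0.4348
    (4,0) via y @ 1.4701  # hit
  → r_3 = 1.4701
beam 4: φ=0°, α=300°
  direction (0.5000, -0.8660); cell (4,2); t to first gridline: x 0.3800, y 0.4850 (then +2.0000 / +1.1547)
    (5,2) via x @ 0.3800  # hit
  → r_4 = 0.3800
beam 5: φ=45°, α=345°
  direction (0.9659, -0.2588); cell (4,2); t to first gridline: x 0.1967, y 1.6228 (then +1.0353 / +3.8637)
    (5,2) via x @ 0.1967  # hit
  → r_5 = 0.1967
beam 6: φ=90°, α=30°
  direction (0.8660, 0.5000); cell (4,2); t to first gridline: x 0.2194, y 1.1600 (then +1.1547 / +2.0000)
    (5,2) via x @ 0.2194  # hit
  → r_6 = 0.2194
beam 7: φ=135°, α=75°
  direction (0.2588, 0.9659); cell (4,2); t to first gridline: x 0.7341, y 0.6005 (then +3.8637 / +1.0353)
    (4,3) via y @ 0.6005
    (5,3) via x @ 0.7341  # hit
  → r_7 = 0.7341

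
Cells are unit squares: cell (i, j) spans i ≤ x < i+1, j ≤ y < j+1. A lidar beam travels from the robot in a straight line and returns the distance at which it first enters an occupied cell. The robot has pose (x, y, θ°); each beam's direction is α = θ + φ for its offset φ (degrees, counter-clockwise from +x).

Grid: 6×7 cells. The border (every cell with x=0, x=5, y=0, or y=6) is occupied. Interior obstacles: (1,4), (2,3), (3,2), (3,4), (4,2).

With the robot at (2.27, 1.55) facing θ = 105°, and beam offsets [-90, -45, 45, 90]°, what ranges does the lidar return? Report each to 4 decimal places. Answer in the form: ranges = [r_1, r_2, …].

beam 1: φ=-90°, α=15°
  dir = (cos 15°, sin 15°) = (0.9659, 0.2588); from cell (2,1)
  next x-line at t=0.7558, next y-line at t=1.7387; Δt_x=1.0353, Δt_y=3.8637
    x: enter (3,1) at t=0.7558
    y: enter (3,2) at t=1.7387 ← occupied
  → r_1 = 1.7387
beam 2: φ=-45°, α=60°
  dir = (cos 60°, sin 60°) = (0.5000, 0.8660); from cell (2,1)
  next x-line at t=1.4600, next y-line at t=0.5196; Δt_x=2.0000, Δt_y=1.1547
    y: enter (2,2) at t=0.5196
    x: enter (3,2) at t=1.4600 ← occupied
  → r_2 = 1.4600
beam 3: φ=45°, α=150°
  dir = (cos 150°, sin 150°) = (-0.8660, 0.5000); from cell (2,1)
  next x-line at t=0.3118, next y-line at t=0.9000; Δt_x=1.1547, Δt_y=2.0000
    x: enter (1,1) at t=0.3118
    y: enter (1,2) at t=0.9000
    x: enter (0,2) at t=1.4665 ← occupied
  → r_3 = 1.4665
beam 4: φ=90°, α=195°
  dir = (cos 195°, sin 195°) = (-0.9659, -0.2588); from cell (2,1)
  next x-line at t=0.2795, next y-line at t=2.1250; Δt_x=1.0353, Δt_y=3.8637
    x: enter (1,1) at t=0.2795
    x: enter (0,1) at t=1.3148 ← occupied
  → r_4 = 1.3148

ranges = [1.7387, 1.4600, 1.4665, 1.3148]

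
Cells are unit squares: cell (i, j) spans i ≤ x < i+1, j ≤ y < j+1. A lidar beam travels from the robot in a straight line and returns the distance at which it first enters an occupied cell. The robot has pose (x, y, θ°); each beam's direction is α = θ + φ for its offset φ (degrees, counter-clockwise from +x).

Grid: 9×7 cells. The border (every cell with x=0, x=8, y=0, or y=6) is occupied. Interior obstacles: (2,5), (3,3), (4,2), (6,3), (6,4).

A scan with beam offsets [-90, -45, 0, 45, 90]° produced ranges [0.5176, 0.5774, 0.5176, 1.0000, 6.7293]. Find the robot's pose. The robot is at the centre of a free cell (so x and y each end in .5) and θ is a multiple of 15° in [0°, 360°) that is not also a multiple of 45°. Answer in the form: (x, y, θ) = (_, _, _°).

(x, y, θ) = (7.5, 5.5, 105°)

Enumerate (i+0.5, j+0.5, θ) over the 30 free cells and 16 admissible headings. For each, cast all 5 beams and compare to the given ranges.
  (1.5, 1.5, 15°): beam 2 = 1.0000 ≠ 0.5774 ✗
  (1.5, 4.5, 345°): beam 1 = 1.9319 ≠ 0.5176 ✗
  (2.5, 3.5, 330°): beam 1 = 2.8868 ≠ 0.5176 ✗
  …
  (7.5, 5.5, 105°): r_1=0.5176, r_2=0.5774, r_3=0.5176, r_4=1.0000, r_5=6.7293 — all match ✓
Unique over the lattice → pose = (7.5, 5.5, 105°).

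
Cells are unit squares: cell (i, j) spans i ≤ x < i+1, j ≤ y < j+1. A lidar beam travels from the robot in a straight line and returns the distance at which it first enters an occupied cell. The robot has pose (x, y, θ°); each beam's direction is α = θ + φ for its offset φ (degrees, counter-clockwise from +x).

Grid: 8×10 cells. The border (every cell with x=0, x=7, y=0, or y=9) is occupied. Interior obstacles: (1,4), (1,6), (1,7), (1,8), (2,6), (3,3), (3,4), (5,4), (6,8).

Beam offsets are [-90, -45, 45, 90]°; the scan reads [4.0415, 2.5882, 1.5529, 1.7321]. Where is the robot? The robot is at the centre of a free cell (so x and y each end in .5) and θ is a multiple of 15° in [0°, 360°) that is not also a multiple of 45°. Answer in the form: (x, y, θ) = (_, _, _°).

Candidates: 39 free-cell centres × 16 headings = 624 poses. Raycast each; keep the one whose scan matches to 4 dp.
  (6.5, 3.5, 120°): beam 1 = 0.5774 ≠ 4.0415 ✗
  (6.5, 1.5, 285°): beam 1 = 1.9319 ≠ 4.0415 ✗
  (5.5, 7.5, 165°): beam 1 = 1.5529 ≠ 4.0415 ✗
  (2.5, 5.5, 345°): beam 1 = 4.6587 ≠ 4.0415 ✗
  …
  (3.5, 7.5, 60°): r_1=4.0415, r_2=2.5882, r_3=1.5529, r_4=1.7321 — all match ✓
Unique over the lattice → pose = (3.5, 7.5, 60°).

(x, y, θ) = (3.5, 7.5, 60°)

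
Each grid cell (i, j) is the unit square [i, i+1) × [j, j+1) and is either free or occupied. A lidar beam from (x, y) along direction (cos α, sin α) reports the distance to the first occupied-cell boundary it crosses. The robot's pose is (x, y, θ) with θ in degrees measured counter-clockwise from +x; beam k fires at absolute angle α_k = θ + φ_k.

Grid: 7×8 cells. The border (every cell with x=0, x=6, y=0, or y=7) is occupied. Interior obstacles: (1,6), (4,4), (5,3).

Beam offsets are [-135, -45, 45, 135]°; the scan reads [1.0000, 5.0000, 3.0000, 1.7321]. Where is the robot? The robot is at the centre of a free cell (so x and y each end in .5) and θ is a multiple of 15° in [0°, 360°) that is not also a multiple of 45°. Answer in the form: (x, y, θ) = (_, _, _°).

The pose lattice has 27·16 = 432 candidates. Test each by forward raycasting.
  (5.5, 4.5, 300°): beam 1 = 0.5176 ≠ 1.0000 ✗
  (4.5, 5.5, 75°): beam 1 = 0.5774 ≠ 1.0000 ✗
  (4.5, 3.5, 240°): beam 1 = 0.5176 ≠ 1.0000 ✗
  (2.5, 6.5, 330°): beam 1 = 0.5176 ≠ 1.0000 ✗
  …
  (4.5, 2.5, 165°): r_1=1.0000, r_2=5.0000, r_3=3.0000, r_4=1.7321 — all match ✓
Only this pose fits every beam.

(x, y, θ) = (4.5, 2.5, 165°)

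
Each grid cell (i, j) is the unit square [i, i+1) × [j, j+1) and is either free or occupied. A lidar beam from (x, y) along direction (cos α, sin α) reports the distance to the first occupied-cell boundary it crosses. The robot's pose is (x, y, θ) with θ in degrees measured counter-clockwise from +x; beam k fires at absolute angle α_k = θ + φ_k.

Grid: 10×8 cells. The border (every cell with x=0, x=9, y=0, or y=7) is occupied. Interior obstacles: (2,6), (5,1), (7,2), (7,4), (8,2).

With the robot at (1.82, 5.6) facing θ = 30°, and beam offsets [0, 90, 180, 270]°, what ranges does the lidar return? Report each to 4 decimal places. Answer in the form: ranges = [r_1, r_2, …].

beam 1: φ=0°, α=30°
  direction (0.8660, 0.5000); cell (1,5); t to first gridline: x 0.2078, y 0.8000 (then +1.1547 / +2.0000)
    (2,5) via x @ 0.2078
    (2,6) via y @ 0.8000  # hit
  → r_1 = 0.8000
beam 2: φ=90°, α=120°
  direction (-0.5000, 0.8660); cell (1,5); t to first gridline: x 1.6400, y 0.4619 (then +2.0000 / +1.1547)
    (1,6) via y @ 0.4619
    (1,7) via y @ 1.6166  # hit
  → r_2 = 1.6166
beam 3: φ=180°, α=210°
  direction (-0.8660, -0.5000); cell (1,5); t to first gridline: x 0.9469, y 1.2000 (then +1.1547 / +2.0000)
    (0,5) via x @ 0.9469  # hit
  → r_3 = 0.9469
beam 4: φ=270°, α=300°
  direction (0.5000, -0.8660); cell (1,5); t to first gridline: x 0.3600, y 0.6928 (then +2.0000 / +1.1547)
    (2,5) via x @ 0.3600
    (2,4) via y @ 0.6928
    (2,3) via y @ 1.8475
    (3,3) via x @ 2.3600
    (3,2) via y @ 3.0022
    (3,1) via y @ 4.1569
    (4,1) via x @ 4.3600
    (4,0) via y @ 5.3116  # hit
  → r_4 = 5.3116

ranges = [0.8000, 1.6166, 0.9469, 5.3116]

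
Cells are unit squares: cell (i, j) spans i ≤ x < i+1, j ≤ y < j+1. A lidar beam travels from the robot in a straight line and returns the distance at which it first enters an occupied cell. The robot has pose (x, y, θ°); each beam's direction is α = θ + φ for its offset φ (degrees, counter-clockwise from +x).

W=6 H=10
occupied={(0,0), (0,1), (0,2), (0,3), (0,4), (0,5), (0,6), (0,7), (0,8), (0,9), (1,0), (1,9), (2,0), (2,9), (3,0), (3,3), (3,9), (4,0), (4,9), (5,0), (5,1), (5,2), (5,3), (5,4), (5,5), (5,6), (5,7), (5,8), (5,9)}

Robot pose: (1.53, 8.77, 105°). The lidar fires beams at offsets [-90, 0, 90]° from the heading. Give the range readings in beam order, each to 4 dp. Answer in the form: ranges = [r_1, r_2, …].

beam 1: φ=-90°, α=15°
  dir = (cos 15°, sin 15°) = (0.9659, 0.2588); from cell (1,8)
  next x-line at t=0.4866, next y-line at t=0.8887; Δt_x=1.0353, Δt_y=3.8637
    x: enter (2,8) at t=0.4866
    y: enter (2,9) at t=0.8887 ← occupied
  → r_1 = 0.8887
beam 2: φ=0°, α=105°
  dir = (cos 105°, sin 105°) = (-0.2588, 0.9659); from cell (1,8)
  next x-line at t=2.0478, next y-line at t=0.2381; Δt_x=3.8637, Δt_y=1.0353
    y: enter (1,9) at t=0.2381 ← occupied
  → r_2 = 0.2381
beam 3: φ=90°, α=195°
  dir = (cos 195°, sin 195°) = (-0.9659, -0.2588); from cell (1,8)
  next x-line at t=0.5487, next y-line at t=2.9751; Δt_x=1.0353, Δt_y=3.8637
    x: enter (0,8) at t=0.5487 ← occupied
  → r_3 = 0.5487

ranges = [0.8887, 0.2381, 0.5487]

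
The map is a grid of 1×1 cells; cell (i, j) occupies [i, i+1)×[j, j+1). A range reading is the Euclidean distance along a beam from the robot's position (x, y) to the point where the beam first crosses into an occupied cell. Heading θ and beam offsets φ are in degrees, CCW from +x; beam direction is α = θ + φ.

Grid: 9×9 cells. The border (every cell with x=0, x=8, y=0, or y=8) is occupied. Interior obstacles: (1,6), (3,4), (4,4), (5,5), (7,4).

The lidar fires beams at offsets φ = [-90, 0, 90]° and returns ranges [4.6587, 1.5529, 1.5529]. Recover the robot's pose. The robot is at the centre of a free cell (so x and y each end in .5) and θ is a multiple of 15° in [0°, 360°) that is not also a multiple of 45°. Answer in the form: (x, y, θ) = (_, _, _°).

Candidates: 44 free-cell centres × 16 headings = 704 poses. Raycast each; keep the one whose scan matches to 4 dp.
  (2.5, 2.5, 300°): beam 1 = 1.7321 ≠ 4.6587 ✗
  (4.5, 6.5, 105°): beam 1 = 3.6235 ≠ 4.6587 ✗
  (7.5, 6.5, 345°): beam 1 = 1.5529 ≠ 4.6587 ✗
  (2.5, 4.5, 330°): beam 1 = 3.0000 ≠ 4.6587 ✗
  …
  (3.5, 6.5, 105°): r_1=4.6587, r_2=1.5529, r_3=1.5529 — all match ✓
No second candidate reproduces the full scan.

(x, y, θ) = (3.5, 6.5, 105°)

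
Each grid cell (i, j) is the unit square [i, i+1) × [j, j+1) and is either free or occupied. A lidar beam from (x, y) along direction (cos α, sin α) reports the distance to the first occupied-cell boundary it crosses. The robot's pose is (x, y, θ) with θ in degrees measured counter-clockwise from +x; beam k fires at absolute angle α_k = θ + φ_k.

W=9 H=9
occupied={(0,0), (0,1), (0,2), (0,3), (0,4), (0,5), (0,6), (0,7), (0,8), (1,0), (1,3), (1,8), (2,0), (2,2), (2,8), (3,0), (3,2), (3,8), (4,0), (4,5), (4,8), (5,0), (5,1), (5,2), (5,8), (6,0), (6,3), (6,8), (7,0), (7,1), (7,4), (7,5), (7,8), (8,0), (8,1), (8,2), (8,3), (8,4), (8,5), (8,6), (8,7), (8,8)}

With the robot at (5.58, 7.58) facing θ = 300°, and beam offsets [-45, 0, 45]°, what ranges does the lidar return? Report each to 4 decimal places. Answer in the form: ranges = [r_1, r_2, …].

beam 1: φ=-45°, α=255°
  cosα=-0.2588 sinα=-0.9659 | (5,7) | tMaxX 2.2409 tMaxY 0.6005 | tΔX 3.8637 tΔY 1.0353
    t=0.6005 [y] (5,6)
    t=1.6357 [y] (5,5)
    t=2.2409 [x] (4,5) — stop
  → r_1 = 2.2409
beam 2: φ=0°, α=300°
  cosα=0.5000 sinα=-0.8660 | (5,7) | tMaxX 0.8400 tMaxY 0.6697 | tΔX 2.0000 tΔY 1.1547
    t=0.6697 [y] (5,6)
    t=0.8400 [x] (6,6)
    t=1.8244 [y] (6,5)
    t=2.8400 [x] (7,5) — stop
  → r_2 = 2.8400
beam 3: φ=45°, α=345°
  cosα=0.9659 sinα=-0.2588 | (5,7) | tMaxX 0.4348 tMaxY 2.2409 | tΔX 1.0353 tΔY 3.8637
    t=0.4348 [x] (6,7)
    t=1.4701 [x] (7,7)
    t=2.2409 [y] (7,6)
    t=2.5054 [x] (8,6) — stop
  → r_3 = 2.5054

ranges = [2.2409, 2.8400, 2.5054]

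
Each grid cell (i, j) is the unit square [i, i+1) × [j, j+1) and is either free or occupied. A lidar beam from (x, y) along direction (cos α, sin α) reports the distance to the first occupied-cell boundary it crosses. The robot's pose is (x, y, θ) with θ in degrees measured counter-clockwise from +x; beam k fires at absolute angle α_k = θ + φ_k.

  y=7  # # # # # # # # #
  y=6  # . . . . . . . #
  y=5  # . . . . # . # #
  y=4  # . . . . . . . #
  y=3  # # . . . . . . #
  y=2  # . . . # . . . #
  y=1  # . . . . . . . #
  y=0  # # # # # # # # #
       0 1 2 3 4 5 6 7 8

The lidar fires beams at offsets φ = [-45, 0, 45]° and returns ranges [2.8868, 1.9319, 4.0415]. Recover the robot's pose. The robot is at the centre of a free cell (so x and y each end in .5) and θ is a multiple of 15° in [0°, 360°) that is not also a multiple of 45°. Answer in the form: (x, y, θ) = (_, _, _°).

(x, y, θ) = (3.5, 4.5, 195°)

Candidates: 38 free-cell centres × 16 headings = 608 poses. Raycast each; keep the one whose scan matches to 4 dp.
  (4.5, 5.5, 75°): beam 1 = 0.5774 ≠ 2.8868 ✗
  (4.5, 3.5, 345°): beam 1 = 0.5774 ≠ 2.8868 ✗
  (7.5, 2.5, 240°): beam 1 = 5.7956 ≠ 2.8868 ✗
  (5.5, 2.5, 330°): beam 1 = 1.5529 ≠ 2.8868 ✗
  (5.5, 3.5, 150°): beam 1 = 1.5529 ≠ 2.8868 ✗
  …
  (3.5, 4.5, 195°): r_1=2.8868, r_2=1.9319, r_3=4.0415 — all match ✓
No second candidate reproduces the full scan.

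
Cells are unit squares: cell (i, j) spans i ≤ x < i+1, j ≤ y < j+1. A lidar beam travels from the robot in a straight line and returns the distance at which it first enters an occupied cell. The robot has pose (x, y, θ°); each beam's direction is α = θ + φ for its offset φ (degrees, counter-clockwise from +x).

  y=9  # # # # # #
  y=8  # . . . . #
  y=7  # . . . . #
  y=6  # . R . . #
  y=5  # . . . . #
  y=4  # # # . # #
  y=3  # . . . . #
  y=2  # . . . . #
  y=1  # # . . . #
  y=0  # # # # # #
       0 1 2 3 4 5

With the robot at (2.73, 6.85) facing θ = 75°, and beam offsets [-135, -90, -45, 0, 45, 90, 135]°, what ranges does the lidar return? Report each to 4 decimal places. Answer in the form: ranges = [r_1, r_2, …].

ranges = [2.5400, 2.3501, 2.6212, 2.2258, 2.4826, 1.7910, 1.9976]

beam 1: φ=-135°, α=300°
  direction (0.5000, -0.8660); cell (2,6); t to first gridline: x 0.5400, y 0.9815 (then +2.0000 / +1.1547)
    (3,6) via x @ 0.5400
    (3,5) via y @ 0.9815
    (3,4) via y @ 2.1362
    (4,4) via x @ 2.5400  # hit
  → r_1 = 2.5400
beam 2: φ=-90°, α=345°
  direction (0.9659, -0.2588); cell (2,6); t to first gridline: x 0.2795, y 3.2841 (then +1.0353 / +3.8637)
    (3,6) via x @ 0.2795
    (4,6) via x @ 1.3148
    (5,6) via x @ 2.3501  # hit
  → r_2 = 2.3501
beam 3: φ=-45°, α=30°
  direction (0.8660, 0.5000); cell (2,6); t to first gridline: x 0.3118, y 0.3000 (then +1.1547 / +2.0000)
    (2,7) via y @ 0.3000
    (3,7) via x @ 0.3118
    (4,7) via x @ 1.4665
    (4,8) via y @ 2.3000
    (5,8) via x @ 2.6212  # hit
  → r_3 = 2.6212
beam 4: φ=0°, α=75°
  direction (0.2588, 0.9659); cell (2,6); t to first gridline: x 1.0432, y 0.1553 (then +3.8637 / +1.0353)
    (2,7) via y @ 0.1553
    (3,7) via x @ 1.0432
    (3,8) via y @ 1.1906
    (3,9) via y @ 2.2258  # hit
  → r_4 = 2.2258
beam 5: φ=45°, α=120°
  direction (-0.5000, 0.8660); cell (2,6); t to first gridline: x 1.4600, y 0.1732 (then +2.0000 / +1.1547)
    (2,7) via y @ 0.1732
    (2,8) via y @ 1.3279
    (1,8) via x @ 1.4600
    (1,9) via y @ 2.4826  # hit
  → r_5 = 2.4826
beam 6: φ=90°, α=165°
  direction (-0.9659, 0.2588); cell (2,6); t to first gridline: x 0.7558, y 0.5796 (then +1.0353 / +3.8637)
    (2,7) via y @ 0.5796
    (1,7) via x @ 0.7558
    (0,7) via x @ 1.7910  # hit
  → r_6 = 1.7910
beam 7: φ=135°, α=210°
  direction (-0.8660, -0.5000); cell (2,6); t to first gridline: x 0.8429, y 1.7000 (then +1.1547 / +2.0000)
    (1,6) via x @ 0.8429
    (1,5) via y @ 1.7000
    (0,5) via x @ 1.9976  # hit
  → r_7 = 1.9976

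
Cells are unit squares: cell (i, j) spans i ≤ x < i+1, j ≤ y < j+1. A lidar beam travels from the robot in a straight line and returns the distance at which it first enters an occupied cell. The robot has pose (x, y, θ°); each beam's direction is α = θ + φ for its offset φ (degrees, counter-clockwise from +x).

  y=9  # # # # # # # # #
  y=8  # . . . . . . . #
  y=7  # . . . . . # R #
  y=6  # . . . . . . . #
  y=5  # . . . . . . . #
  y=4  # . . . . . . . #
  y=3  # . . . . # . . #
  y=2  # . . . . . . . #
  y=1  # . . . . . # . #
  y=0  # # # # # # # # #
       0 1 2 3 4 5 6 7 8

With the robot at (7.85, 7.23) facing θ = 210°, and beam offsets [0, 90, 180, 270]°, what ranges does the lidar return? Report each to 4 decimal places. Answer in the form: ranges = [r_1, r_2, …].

beam 1: φ=0°, α=210°
  d=(-0.8660,-0.5000)  start (7,7)  tX=0.9815 tY=0.4600  stride 1/|dx|=1.1547 1/|dy|=2.0000
    cross y-line → (7,6), t=0.4600
    cross x-line → (6,6), t=0.9815
    cross x-line → (5,6), t=2.1362
    cross y-line → (5,5), t=2.4600
    cross x-line → (4,5), t=3.2909
    cross x-line → (3,5), t=4.4456
    cross y-line → (3,4), t=4.4600
    cross x-line → (2,4), t=5.6003
    cross y-line → (2,3), t=6.4600
    cross x-line → (1,3), t=6.7550
    cross x-line → (0,3), t=7.9097 (wall)
  → r_1 = 7.9097
beam 2: φ=90°, α=300°
  d=(0.5000,-0.8660)  start (7,7)  tX=0.3000 tY=0.2656  stride 1/|dx|=2.0000 1/|dy|=1.1547
    cross y-line → (7,6), t=0.2656
    cross x-line → (8,6), t=0.3000 (wall)
  → r_2 = 0.3000
beam 3: φ=180°, α=30°
  d=(0.8660,0.5000)  start (7,7)  tX=0.1732 tY=1.5400  stride 1/|dx|=1.1547 1/|dy|=2.0000
    cross x-line → (8,7), t=0.1732 (wall)
  → r_3 = 0.1732
beam 4: φ=270°, α=120°
  d=(-0.5000,0.8660)  start (7,7)  tX=1.7000 tY=0.8891  stride 1/|dx|=2.0000 1/|dy|=1.1547
    cross y-line → (7,8), t=0.8891
    cross x-line → (6,8), t=1.7000
    cross y-line → (6,9), t=2.0438 (wall)
  → r_4 = 2.0438

ranges = [7.9097, 0.3000, 0.1732, 2.0438]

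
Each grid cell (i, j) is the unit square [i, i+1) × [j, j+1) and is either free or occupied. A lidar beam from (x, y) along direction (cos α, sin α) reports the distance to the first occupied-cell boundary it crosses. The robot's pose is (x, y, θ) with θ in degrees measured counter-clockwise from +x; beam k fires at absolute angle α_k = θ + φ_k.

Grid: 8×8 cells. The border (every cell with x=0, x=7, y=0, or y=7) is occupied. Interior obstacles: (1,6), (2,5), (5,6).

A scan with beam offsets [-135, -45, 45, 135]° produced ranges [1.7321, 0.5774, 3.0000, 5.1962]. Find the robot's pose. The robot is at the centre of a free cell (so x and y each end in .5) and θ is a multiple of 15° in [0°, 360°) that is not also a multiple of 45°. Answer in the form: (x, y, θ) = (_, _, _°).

(x, y, θ) = (5.5, 5.5, 105°)

Enumerate (i+0.5, j+0.5, θ) over the 33 free cells and 16 admissible headings. For each, cast all 4 beams and compare to the given ranges.
  (4.5, 5.5, 300°): beam 1 = 1.5529 ≠ 1.7321 ✗
  (3.5, 6.5, 330°): beam 1 = 1.5529 ≠ 1.7321 ✗
  (6.5, 6.5, 330°): beam 1 = 0.5176 ≠ 1.7321 ✗
  (3.5, 2.5, 15°): beam 2 = 3.0000 ≠ 0.5774 ✗
  …
  (5.5, 5.5, 105°): r_1=1.7321, r_2=0.5774, r_3=3.0000, r_4=5.1962 — all match ✓
Unique over the lattice → pose = (5.5, 5.5, 105°).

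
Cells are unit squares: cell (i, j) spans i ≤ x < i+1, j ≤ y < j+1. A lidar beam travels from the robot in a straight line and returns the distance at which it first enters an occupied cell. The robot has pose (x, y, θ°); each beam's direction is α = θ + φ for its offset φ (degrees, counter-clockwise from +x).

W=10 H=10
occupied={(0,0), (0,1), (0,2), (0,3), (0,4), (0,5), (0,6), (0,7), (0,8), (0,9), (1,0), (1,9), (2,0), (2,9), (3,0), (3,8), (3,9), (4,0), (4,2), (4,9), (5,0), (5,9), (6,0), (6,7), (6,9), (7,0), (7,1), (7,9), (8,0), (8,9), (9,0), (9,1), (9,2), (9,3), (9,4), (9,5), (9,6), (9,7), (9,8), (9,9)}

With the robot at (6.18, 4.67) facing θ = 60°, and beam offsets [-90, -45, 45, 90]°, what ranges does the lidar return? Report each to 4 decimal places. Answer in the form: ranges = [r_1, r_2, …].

ranges = [3.2563, 2.9195, 4.4827, 5.9813]

beam 1: φ=-90°, α=330°
  direction (0.8660, -0.5000); cell (6,4); t to first gridline: x 0.9469, y 1.3400 (then +1.1547 / +2.0000)
    (7,4) via x @ 0.9469
    (7,3) via y @ 1.3400
    (8,3) via x @ 2.1016
    (9,3) via x @ 3.2563  # hit
  → r_1 = 3.2563
beam 2: φ=-45°, α=15°
  direction (0.9659, 0.2588); cell (6,4); t to first gridline: x 0.8489, y 1.2750 (then +1.0353 / +3.8637)
    (7,4) via x @ 0.8489
    (7,5) via y @ 1.2750
    (8,5) via x @ 1.8842
    (9,5) via x @ 2.9195  # hit
  → r_2 = 2.9195
beam 3: φ=45°, α=105°
  direction (-0.2588, 0.9659); cell (6,4); t to first gridline: x 0.6955, y 0.3416 (then +3.8637 / +1.0353)
    (6,5) via y @ 0.3416
    (5,5) via x @ 0.6955
    (5,6) via y @ 1.3769
    (5,7) via y @ 2.4122
    (5,8) via y @ 3.4475
    (5,9) via y @ 4.4827  # hit
  → r_3 = 4.4827
beam 4: φ=90°, α=150°
  direction (-0.8660, 0.5000); cell (6,4); t to first gridline: x 0.2078, y 0.6600 (then +1.1547 / +2.0000)
    (5,4) via x @ 0.2078
    (5,5) via y @ 0.6600
    (4,5) via x @ 1.3625
    (3,5) via x @ 2.5172
    (3,6) via y @ 2.6600
    (2,6) via x @ 3.6719
    (2,7) via y @ 4.6600
    (1,7) via x @ 4.8266
    (0,7) via x @ 5.9813  # hit
  → r_4 = 5.9813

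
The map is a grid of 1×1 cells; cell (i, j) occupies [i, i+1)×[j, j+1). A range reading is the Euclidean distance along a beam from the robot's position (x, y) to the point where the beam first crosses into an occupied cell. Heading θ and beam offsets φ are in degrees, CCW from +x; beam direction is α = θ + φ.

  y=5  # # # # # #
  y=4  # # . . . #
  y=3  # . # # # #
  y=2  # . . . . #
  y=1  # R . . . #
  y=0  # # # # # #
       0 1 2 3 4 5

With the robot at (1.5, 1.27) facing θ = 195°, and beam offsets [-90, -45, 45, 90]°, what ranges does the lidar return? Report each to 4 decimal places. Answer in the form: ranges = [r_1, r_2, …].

ranges = [1.9319, 0.5774, 0.3118, 0.2795]

beam 1: φ=-90°, α=105°
  direction (-0.2588, 0.9659); cell (1,1); t to first gridline: x 1.9319, y 0.7558 (then +3.8637 / +1.0353)
    (1,2) via y @ 0.7558
    (1,3) via y @ 1.7910
    (0,3) via x @ 1.9319  # hit
  → r_1 = 1.9319
beam 2: φ=-45°, α=150°
  direction (-0.8660, 0.5000); cell (1,1); t to first gridline: x 0.5774, y 1.4600 (then +1.1547 / +2.0000)
    (0,1) via x @ 0.5774  # hit
  → r_2 = 0.5774
beam 3: φ=45°, α=240°
  direction (-0.5000, -0.8660); cell (1,1); t to first gridline: x 1.0000, y 0.3118 (then +2.0000 / +1.1547)
    (1,0) via y @ 0.3118  # hit
  → r_3 = 0.3118
beam 4: φ=90°, α=285°
  direction (0.2588, -0.9659); cell (1,1); t to first gridline: x 1.9319, y 0.2795 (then +3.8637 / +1.0353)
    (1,0) via y @ 0.2795  # hit
  → r_4 = 0.2795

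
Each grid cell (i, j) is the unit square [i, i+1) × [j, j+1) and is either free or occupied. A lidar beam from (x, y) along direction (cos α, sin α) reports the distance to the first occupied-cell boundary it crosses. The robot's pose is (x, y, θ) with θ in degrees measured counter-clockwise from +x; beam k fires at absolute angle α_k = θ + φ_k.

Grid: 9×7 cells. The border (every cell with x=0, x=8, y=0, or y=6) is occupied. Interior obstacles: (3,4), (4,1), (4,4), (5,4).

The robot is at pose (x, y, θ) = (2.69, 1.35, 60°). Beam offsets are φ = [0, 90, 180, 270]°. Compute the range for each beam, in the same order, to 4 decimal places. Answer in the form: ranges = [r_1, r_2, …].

beam 1: φ=0°, α=60°
  cosα=0.5000 sinα=0.8660 | (2,1) | tMaxX 0.6200 tMaxY 0.7506 | tΔX 2.0000 tΔY 1.1547
    t=0.6200 [x] (3,1)
    t=0.7506 [y] (3,2)
    t=1.9053 [y] (3,3)
    t=2.6200 [x] (4,3)
    t=3.0600 [y] (4,4) — stop
  → r_1 = 3.0600
beam 2: φ=90°, α=150°
  cosα=-0.8660 sinα=0.5000 | (2,1) | tMaxX 0.7967 tMaxY 1.3000 | tΔX 1.1547 tΔY 2.0000
    t=0.7967 [x] (1,1)
    t=1.3000 [y] (1,2)
    t=1.9514 [x] (0,2) — stop
  → r_2 = 1.9514
beam 3: φ=180°, α=240°
  cosα=-0.5000 sinα=-0.8660 | (2,1) | tMaxX 1.3800 tMaxY 0.4041 | tΔX 2.0000 tΔY 1.1547
    t=0.4041 [y] (2,0) — stop
  → r_3 = 0.4041
beam 4: φ=270°, α=330°
  cosα=0.8660 sinα=-0.5000 | (2,1) | tMaxX 0.3580 tMaxY 0.7000 | tΔX 1.1547 tΔY 2.0000
    t=0.3580 [x] (3,1)
    t=0.7000 [y] (3,0) — stop
  → r_4 = 0.7000

ranges = [3.0600, 1.9514, 0.4041, 0.7000]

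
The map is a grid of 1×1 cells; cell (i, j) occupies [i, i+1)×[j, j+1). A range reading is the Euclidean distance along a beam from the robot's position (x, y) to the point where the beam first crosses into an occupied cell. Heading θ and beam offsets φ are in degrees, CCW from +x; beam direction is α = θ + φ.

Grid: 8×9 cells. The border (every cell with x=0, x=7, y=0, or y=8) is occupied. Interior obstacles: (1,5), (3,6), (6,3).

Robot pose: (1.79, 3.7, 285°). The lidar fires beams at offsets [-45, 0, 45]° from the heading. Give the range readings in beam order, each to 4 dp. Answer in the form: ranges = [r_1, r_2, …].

ranges = [1.5800, 2.7952, 5.4000]

beam 1: φ=-45°, α=240°
  dir = (cos 240°, sin 240°) = (-0.5000, -0.8660); from cell (1,3)
  next x-line at t=1.5800, next y-line at t=0.8083; Δt_x=2.0000, Δt_y=1.1547
    y: enter (1,2) at t=0.8083
    x: enter (0,2) at t=1.5800 ← occupied
  → r_1 = 1.5800
beam 2: φ=0°, α=285°
  dir = (cos 285°, sin 285°) = (0.2588, -0.9659); from cell (1,3)
  next x-line at t=0.8114, next y-line at t=0.7247; Δt_x=3.8637, Δt_y=1.0353
    y: enter (1,2) at t=0.7247
    x: enter (2,2) at t=0.8114
    y: enter (2,1) at t=1.7600
    y: enter (2,0) at t=2.7952 ← occupied
  → r_2 = 2.7952
beam 3: φ=45°, α=330°
  dir = (cos 330°, sin 330°) = (0.8660, -0.5000); from cell (1,3)
  next x-line at t=0.2425, next y-line at t=1.4000; Δt_x=1.1547, Δt_y=2.0000
    x: enter (2,3) at t=0.2425
    x: enter (3,3) at t=1.3972
    y: enter (3,2) at t=1.4000
    x: enter (4,2) at t=2.5519
    y: enter (4,1) at t=3.4000
    x: enter (5,1) at t=3.7066
    x: enter (6,1) at t=4.8613
    y: enter (6,0) at t=5.4000 ← occupied
  → r_3 = 5.4000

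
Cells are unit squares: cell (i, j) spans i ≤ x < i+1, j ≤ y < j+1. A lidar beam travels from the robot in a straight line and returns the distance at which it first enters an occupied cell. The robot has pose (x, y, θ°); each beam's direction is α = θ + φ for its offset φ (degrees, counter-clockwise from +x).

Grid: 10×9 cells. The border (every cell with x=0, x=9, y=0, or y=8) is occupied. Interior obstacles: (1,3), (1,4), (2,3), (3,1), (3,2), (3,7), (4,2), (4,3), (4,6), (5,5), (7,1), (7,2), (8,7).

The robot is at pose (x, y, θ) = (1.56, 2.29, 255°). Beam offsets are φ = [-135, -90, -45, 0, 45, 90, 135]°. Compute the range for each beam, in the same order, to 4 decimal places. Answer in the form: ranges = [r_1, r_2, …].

ranges = [0.8198, 0.5798, 0.6466, 1.3355, 1.4896, 1.4908, 1.4200]

beam 1: φ=-135°, α=120°
  d=(-0.5000,0.8660)  start (1,2)  tX=1.1200 tY=0.8198  stride 1/|dx|=2.0000 1/|dy|=1.1547
    cross y-line → (1,3), t=0.8198 (wall)
  → r_1 = 0.8198
beam 2: φ=-90°, α=165°
  d=(-0.9659,0.2588)  start (1,2)  tX=0.5798 tY=2.7432  stride 1/|dx|=1.0353 1/|dy|=3.8637
    cross x-line → (0,2), t=0.5798 (wall)
  → r_2 = 0.5798
beam 3: φ=-45°, α=210°
  d=(-0.8660,-0.5000)  start (1,2)  tX=0.6466 tY=0.5800  stride 1/|dx|=1.1547 1/|dy|=2.0000
    cross y-line → (1,1), t=0.5800
    cross x-line → (0,1), t=0.6466 (wall)
  → r_3 = 0.6466
beam 4: φ=0°, α=255°
  d=(-0.2588,-0.9659)  start (1,2)  tX=2.1637 tY=0.3002  stride 1/|dx|=3.8637 1/|dy|=1.0353
    cross y-line → (1,1), t=0.3002
    cross y-line → (1,0), t=1.3355 (wall)
  → r_4 = 1.3355
beam 5: φ=45°, α=300°
  d=(0.5000,-0.8660)  start (1,2)  tX=0.8800 tY=0.3349  stride 1/|dx|=2.0000 1/|dy|=1.1547
    cross y-line → (1,1), t=0.3349
    cross x-line → (2,1), t=0.8800
    cross y-line → (2,0), t=1.4896 (wall)
  → r_5 = 1.4896
beam 6: φ=90°, α=345°
  d=(0.9659,-0.2588)  start (1,2)  tX=0.4555 tY=1.1205  stride 1/|dx|=1.0353 1/|dy|=3.8637
    cross x-line → (2,2), t=0.4555
    cross y-line → (2,1), t=1.1205
    cross x-line → (3,1), t=1.4908 (wall)
  → r_6 = 1.4908
beam 7: φ=135°, α=30°
  d=(0.8660,0.5000)  start (1,2)  tX=0.5081 tY=1.4200  stride 1/|dx|=1.1547 1/|dy|=2.0000
    cross x-line → (2,2), t=0.5081
    cross y-line → (2,3), t=1.4200 (wall)
  → r_7 = 1.4200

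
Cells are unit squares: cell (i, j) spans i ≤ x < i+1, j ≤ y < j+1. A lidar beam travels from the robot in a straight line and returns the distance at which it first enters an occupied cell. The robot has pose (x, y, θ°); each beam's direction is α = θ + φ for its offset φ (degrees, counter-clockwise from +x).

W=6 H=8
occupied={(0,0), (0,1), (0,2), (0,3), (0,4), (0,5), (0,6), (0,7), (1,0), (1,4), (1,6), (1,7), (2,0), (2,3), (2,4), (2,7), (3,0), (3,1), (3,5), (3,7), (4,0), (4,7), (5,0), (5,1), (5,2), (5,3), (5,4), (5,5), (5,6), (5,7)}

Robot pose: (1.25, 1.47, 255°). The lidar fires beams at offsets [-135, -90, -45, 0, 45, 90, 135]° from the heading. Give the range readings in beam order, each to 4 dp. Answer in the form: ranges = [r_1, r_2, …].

beam 1: φ=-135°, α=120°
  cosα=-0.5000 sinα=0.8660 | (1,1) | tMaxX 0.5000 tMaxY 0.6120 | tΔX 2.0000 tΔY 1.1547
    t=0.5000 [x] (0,1) — stop
  → r_1 = 0.5000
beam 2: φ=-90°, α=165°
  cosα=-0.9659 sinα=0.2588 | (1,1) | tMaxX 0.2588 tMaxY 2.0478 | tΔX 1.0353 tΔY 3.8637
    t=0.2588 [x] (0,1) — stop
  → r_2 = 0.2588
beam 3: φ=-45°, α=210°
  cosα=-0.8660 sinα=-0.5000 | (1,1) | tMaxX 0.2887 tMaxY 0.9400 | tΔX 1.1547 tΔY 2.0000
    t=0.2887 [x] (0,1) — stop
  → r_3 = 0.2887
beam 4: φ=0°, α=255°
  cosα=-0.2588 sinα=-0.9659 | (1,1) | tMaxX 0.9659 tMaxY 0.4866 | tΔX 3.8637 tΔY 1.0353
    t=0.4866 [y] (1,0) — stop
  → r_4 = 0.4866
beam 5: φ=45°, α=300°
  cosα=0.5000 sinα=-0.8660 | (1,1) | tMaxX 1.5000 tMaxY 0.5427 | tΔX 2.0000 tΔY 1.1547
    t=0.5427 [y] (1,0) — stop
  → r_5 = 0.5427
beam 6: φ=90°, α=345°
  cosα=0.9659 sinα=-0.2588 | (1,1) | tMaxX 0.7765 tMaxY 1.8159 | tΔX 1.0353 tΔY 3.8637
    t=0.7765 [x] (2,1)
    t=1.8117 [x] (3,1) — stop
  → r_6 = 1.8117
beam 7: φ=135°, α=30°
  cosα=0.8660 sinα=0.5000 | (1,1) | tMaxX 0.8660 tMaxY 1.0600 | tΔX 1.1547 tΔY 2.0000
    t=0.8660 [x] (2,1)
    t=1.0600 [y] (2,2)
    t=2.0207 [x] (3,2)
    t=3.0600 [y] (3,3)
    t=3.1754 [x] (4,3)
    t=4.3301 [x] (5,3) — stop
  → r_7 = 4.3301

ranges = [0.5000, 0.2588, 0.2887, 0.4866, 0.5427, 1.8117, 4.3301]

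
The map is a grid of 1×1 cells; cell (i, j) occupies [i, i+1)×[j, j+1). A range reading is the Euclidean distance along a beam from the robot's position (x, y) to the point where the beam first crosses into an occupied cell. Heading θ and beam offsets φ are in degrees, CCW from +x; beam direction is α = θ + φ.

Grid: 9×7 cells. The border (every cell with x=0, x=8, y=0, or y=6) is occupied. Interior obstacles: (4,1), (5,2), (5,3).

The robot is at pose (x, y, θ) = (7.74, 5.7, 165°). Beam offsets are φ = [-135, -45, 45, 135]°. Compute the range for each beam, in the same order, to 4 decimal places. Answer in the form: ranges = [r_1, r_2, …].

beam 1: φ=-135°, α=30°
  cosα=0.8660 sinα=0.5000 | (7,5) | tMaxX 0.3002 tMaxY 0.6000 | tΔX 1.1547 tΔY 2.0000
    t=0.3002 [x] (8,5) — stop
  → r_1 = 0.3002
beam 2: φ=-45°, α=120°
  cosα=-0.5000 sinα=0.8660 | (7,5) | tMaxX 1.4800 tMaxY 0.3464 | tΔX 2.0000 tΔY 1.1547
    t=0.3464 [y] (7,6) — stop
  → r_2 = 0.3464
beam 3: φ=45°, α=210°
  cosα=-0.8660 sinα=-0.5000 | (7,5) | tMaxX 0.8545 tMaxY 1.4000 | tΔX 1.1547 tΔY 2.0000
    t=0.8545 [x] (6,5)
    t=1.4000 [y] (6,4)
    t=2.0092 [x] (5,4)
    t=3.1639 [x] (4,4)
    t=3.4000 [y] (4,3)
    t=4.3186 [x] (3,3)
    t=5.4000 [y] (3,2)
    t=5.4733 [x] (2,2)
    t=6.6280 [x] (1,2)
    t=7.4000 [y] (1,1)
    t=7.7827 [x] (0,1) — stop
  → r_3 = 7.7827
beam 4: φ=135°, α=300°
  cosα=0.5000 sinα=-0.8660 | (7,5) | tMaxX 0.5200 tMaxY 0.8083 | tΔX 2.0000 tΔY 1.1547
    t=0.5200 [x] (8,5) — stop
  → r_4 = 0.5200

ranges = [0.3002, 0.3464, 7.7827, 0.5200]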